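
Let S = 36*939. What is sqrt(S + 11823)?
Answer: sqrt(45627) ≈ 213.60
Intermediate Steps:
S = 33804
sqrt(S + 11823) = sqrt(33804 + 11823) = sqrt(45627)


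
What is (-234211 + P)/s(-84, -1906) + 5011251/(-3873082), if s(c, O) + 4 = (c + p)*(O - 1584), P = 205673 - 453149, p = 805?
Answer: -2686041893615/2436453249527 ≈ -1.1024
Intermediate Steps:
P = -247476
s(c, O) = -4 + (-1584 + O)*(805 + c) (s(c, O) = -4 + (c + 805)*(O - 1584) = -4 + (805 + c)*(-1584 + O) = -4 + (-1584 + O)*(805 + c))
(-234211 + P)/s(-84, -1906) + 5011251/(-3873082) = (-234211 - 247476)/(-1275124 - 1584*(-84) + 805*(-1906) - 1906*(-84)) + 5011251/(-3873082) = -481687/(-1275124 + 133056 - 1534330 + 160104) + 5011251*(-1/3873082) = -481687/(-2516294) - 5011251/3873082 = -481687*(-1/2516294) - 5011251/3873082 = 481687/2516294 - 5011251/3873082 = -2686041893615/2436453249527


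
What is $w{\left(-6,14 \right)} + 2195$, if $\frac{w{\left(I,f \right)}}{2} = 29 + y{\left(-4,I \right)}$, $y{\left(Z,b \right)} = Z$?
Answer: $2245$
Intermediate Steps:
$w{\left(I,f \right)} = 50$ ($w{\left(I,f \right)} = 2 \left(29 - 4\right) = 2 \cdot 25 = 50$)
$w{\left(-6,14 \right)} + 2195 = 50 + 2195 = 2245$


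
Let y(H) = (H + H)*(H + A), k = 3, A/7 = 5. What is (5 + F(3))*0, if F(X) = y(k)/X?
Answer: 0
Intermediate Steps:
A = 35 (A = 7*5 = 35)
y(H) = 2*H*(35 + H) (y(H) = (H + H)*(H + 35) = (2*H)*(35 + H) = 2*H*(35 + H))
F(X) = 228/X (F(X) = (2*3*(35 + 3))/X = (2*3*38)/X = 228/X)
(5 + F(3))*0 = (5 + 228/3)*0 = (5 + 228*(⅓))*0 = (5 + 76)*0 = 81*0 = 0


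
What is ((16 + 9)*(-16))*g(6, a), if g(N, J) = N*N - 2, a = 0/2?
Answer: -13600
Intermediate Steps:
a = 0 (a = 0*(½) = 0)
g(N, J) = -2 + N² (g(N, J) = N² - 2 = -2 + N²)
((16 + 9)*(-16))*g(6, a) = ((16 + 9)*(-16))*(-2 + 6²) = (25*(-16))*(-2 + 36) = -400*34 = -13600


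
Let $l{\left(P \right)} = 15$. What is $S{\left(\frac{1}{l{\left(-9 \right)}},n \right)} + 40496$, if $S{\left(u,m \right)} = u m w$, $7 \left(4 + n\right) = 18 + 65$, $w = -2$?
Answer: $\frac{850394}{21} \approx 40495.0$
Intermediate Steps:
$n = \frac{55}{7}$ ($n = -4 + \frac{18 + 65}{7} = -4 + \frac{1}{7} \cdot 83 = -4 + \frac{83}{7} = \frac{55}{7} \approx 7.8571$)
$S{\left(u,m \right)} = - 2 m u$ ($S{\left(u,m \right)} = u m \left(-2\right) = m u \left(-2\right) = - 2 m u$)
$S{\left(\frac{1}{l{\left(-9 \right)}},n \right)} + 40496 = \left(-2\right) \frac{55}{7} \cdot \frac{1}{15} + 40496 = - \frac{22}{21} + 40496 = \frac{850394}{21}$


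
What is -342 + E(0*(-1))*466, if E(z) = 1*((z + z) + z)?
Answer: -342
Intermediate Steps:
E(z) = 3*z (E(z) = 1*(2*z + z) = 1*(3*z) = 3*z)
-342 + E(0*(-1))*466 = -342 + (3*(0*(-1)))*466 = -342 + (3*0)*466 = -342 + 0*466 = -342 + 0 = -342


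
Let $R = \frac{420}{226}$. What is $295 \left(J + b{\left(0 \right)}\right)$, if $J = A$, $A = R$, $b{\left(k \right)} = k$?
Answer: $\frac{61950}{113} \approx 548.23$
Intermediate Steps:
$R = \frac{210}{113}$ ($R = 420 \cdot \frac{1}{226} = \frac{210}{113} \approx 1.8584$)
$A = \frac{210}{113} \approx 1.8584$
$J = \frac{210}{113} \approx 1.8584$
$295 \left(J + b{\left(0 \right)}\right) = 295 \left(\frac{210}{113} + 0\right) = 295 \cdot \frac{210}{113} = \frac{61950}{113}$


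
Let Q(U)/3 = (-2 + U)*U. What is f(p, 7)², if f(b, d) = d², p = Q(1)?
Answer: 2401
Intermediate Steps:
Q(U) = 3*U*(-2 + U) (Q(U) = 3*((-2 + U)*U) = 3*(U*(-2 + U)) = 3*U*(-2 + U))
p = -3 (p = 3*1*(-2 + 1) = 3*1*(-1) = -3)
f(p, 7)² = (7²)² = 49² = 2401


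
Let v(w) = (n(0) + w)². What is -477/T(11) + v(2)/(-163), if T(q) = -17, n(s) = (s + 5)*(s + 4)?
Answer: 69523/2771 ≈ 25.090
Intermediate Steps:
n(s) = (4 + s)*(5 + s) (n(s) = (5 + s)*(4 + s) = (4 + s)*(5 + s))
v(w) = (20 + w)² (v(w) = ((20 + 0² + 9*0) + w)² = ((20 + 0 + 0) + w)² = (20 + w)²)
-477/T(11) + v(2)/(-163) = -477/(-17) + (20 + 2)²/(-163) = -477*(-1/17) + 22²*(-1/163) = 477/17 + 484*(-1/163) = 477/17 - 484/163 = 69523/2771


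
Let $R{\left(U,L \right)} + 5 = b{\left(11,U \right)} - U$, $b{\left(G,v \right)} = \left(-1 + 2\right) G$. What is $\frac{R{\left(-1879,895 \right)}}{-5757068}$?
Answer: $- \frac{1885}{5757068} \approx -0.00032742$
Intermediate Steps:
$b{\left(G,v \right)} = G$ ($b{\left(G,v \right)} = 1 G = G$)
$R{\left(U,L \right)} = 6 - U$ ($R{\left(U,L \right)} = -5 - \left(-11 + U\right) = 6 - U$)
$\frac{R{\left(-1879,895 \right)}}{-5757068} = \frac{6 - -1879}{-5757068} = \left(6 + 1879\right) \left(- \frac{1}{5757068}\right) = 1885 \left(- \frac{1}{5757068}\right) = - \frac{1885}{5757068}$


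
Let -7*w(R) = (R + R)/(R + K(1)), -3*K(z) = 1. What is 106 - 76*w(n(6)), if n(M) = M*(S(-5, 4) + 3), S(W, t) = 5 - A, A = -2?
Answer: 160178/1253 ≈ 127.84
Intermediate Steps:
S(W, t) = 7 (S(W, t) = 5 - 1*(-2) = 5 + 2 = 7)
K(z) = -1/3 (K(z) = -1/3*1 = -1/3)
n(M) = 10*M (n(M) = M*(7 + 3) = M*10 = 10*M)
w(R) = -2*R/(7*(-1/3 + R)) (w(R) = -(R + R)/(7*(R - 1/3)) = -2*R/(7*(-1/3 + R)))
106 - 76*w(n(6)) = 106 - (-456)*10*6/(-7 + 21*(10*6)) = 106 - (-456)*60/(-7 + 21*60) = 106 - (-456)*60/(-7 + 1260) = 106 - (-456)*60/1253 = 106 - 76*(-360/1253) = 106 + 27360/1253 = 160178/1253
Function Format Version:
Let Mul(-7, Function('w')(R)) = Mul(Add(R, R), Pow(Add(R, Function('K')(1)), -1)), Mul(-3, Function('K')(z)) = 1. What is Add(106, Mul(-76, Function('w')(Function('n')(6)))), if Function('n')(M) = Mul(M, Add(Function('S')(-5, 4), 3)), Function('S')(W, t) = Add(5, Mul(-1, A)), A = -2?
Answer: Rational(160178, 1253) ≈ 127.84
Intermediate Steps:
Function('S')(W, t) = 7 (Function('S')(W, t) = Add(5, Mul(-1, -2)) = Add(5, 2) = 7)
Function('K')(z) = Rational(-1, 3) (Function('K')(z) = Mul(Rational(-1, 3), 1) = Rational(-1, 3))
Function('n')(M) = Mul(10, M) (Function('n')(M) = Mul(M, Add(7, 3)) = Mul(M, 10) = Mul(10, M))
Function('w')(R) = Mul(Rational(-2, 7), R, Pow(Add(Rational(-1, 3), R), -1)) (Function('w')(R) = Mul(Rational(-1, 7), Mul(Add(R, R), Pow(Add(R, Rational(-1, 3)), -1))) = Mul(Rational(-1, 7), Mul(Mul(2, R), Pow(Add(Rational(-1, 3), R), -1))) = Mul(Rational(-1, 7), Mul(2, R, Pow(Add(Rational(-1, 3), R), -1))) = Mul(Rational(-2, 7), R, Pow(Add(Rational(-1, 3), R), -1)))
Add(106, Mul(-76, Function('w')(Function('n')(6)))) = Add(106, Mul(-76, Mul(-6, Mul(10, 6), Pow(Add(-7, Mul(21, Mul(10, 6))), -1)))) = Add(106, Mul(-76, Mul(-6, 60, Pow(Add(-7, Mul(21, 60)), -1)))) = Add(106, Mul(-76, Mul(-6, 60, Pow(Add(-7, 1260), -1)))) = Add(106, Mul(-76, Mul(-6, 60, Pow(1253, -1)))) = Add(106, Mul(-76, Mul(-6, 60, Rational(1, 1253)))) = Add(106, Mul(-76, Rational(-360, 1253))) = Add(106, Rational(27360, 1253)) = Rational(160178, 1253)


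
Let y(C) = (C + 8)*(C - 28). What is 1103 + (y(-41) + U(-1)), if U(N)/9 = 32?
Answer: 3668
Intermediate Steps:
U(N) = 288 (U(N) = 9*32 = 288)
y(C) = (-28 + C)*(8 + C) (y(C) = (8 + C)*(-28 + C) = (-28 + C)*(8 + C))
1103 + (y(-41) + U(-1)) = 1103 + ((-224 + (-41)**2 - 20*(-41)) + 288) = 1103 + ((-224 + 1681 + 820) + 288) = 1103 + (2277 + 288) = 1103 + 2565 = 3668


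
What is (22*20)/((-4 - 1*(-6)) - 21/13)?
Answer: 1144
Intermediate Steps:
(22*20)/((-4 - 1*(-6)) - 21/13) = 440/((-4 + 6) - 21*1/13) = 440/(2 - 21/13) = 440/(5/13) = 440*(13/5) = 1144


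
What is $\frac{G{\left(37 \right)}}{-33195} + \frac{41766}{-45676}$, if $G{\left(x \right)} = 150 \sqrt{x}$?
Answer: $- \frac{20883}{22838} - \frac{10 \sqrt{37}}{2213} \approx -0.94188$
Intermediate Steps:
$\frac{G{\left(37 \right)}}{-33195} + \frac{41766}{-45676} = \frac{150 \sqrt{37}}{-33195} + \frac{41766}{-45676} = 150 \sqrt{37} \left(- \frac{1}{33195}\right) + 41766 \left(- \frac{1}{45676}\right) = - \frac{10 \sqrt{37}}{2213} - \frac{20883}{22838} = - \frac{20883}{22838} - \frac{10 \sqrt{37}}{2213}$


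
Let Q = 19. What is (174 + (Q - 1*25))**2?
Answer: 28224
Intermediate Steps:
(174 + (Q - 1*25))**2 = (174 + (19 - 1*25))**2 = (174 + (19 - 25))**2 = (174 - 6)**2 = 168**2 = 28224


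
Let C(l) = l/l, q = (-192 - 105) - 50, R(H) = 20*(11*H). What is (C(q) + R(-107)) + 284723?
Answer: 261184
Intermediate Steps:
R(H) = 220*H
q = -347 (q = -297 - 50 = -347)
C(l) = 1
(C(q) + R(-107)) + 284723 = (1 + 220*(-107)) + 284723 = (1 - 23540) + 284723 = -23539 + 284723 = 261184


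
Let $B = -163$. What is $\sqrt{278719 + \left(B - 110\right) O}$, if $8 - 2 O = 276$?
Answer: $\sqrt{315301} \approx 561.52$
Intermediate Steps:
$O = -134$ ($O = 4 - 138 = -134$)
$\sqrt{278719 + \left(B - 110\right) O} = \sqrt{278719 + \left(-163 - 110\right) \left(-134\right)} = \sqrt{278719 - -36582} = \sqrt{278719 + 36582} = \sqrt{315301}$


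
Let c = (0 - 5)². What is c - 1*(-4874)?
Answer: 4899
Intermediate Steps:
c = 25 (c = (-5)² = 25)
c - 1*(-4874) = 25 - 1*(-4874) = 25 + 4874 = 4899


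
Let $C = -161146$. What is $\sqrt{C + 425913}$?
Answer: $\sqrt{264767} \approx 514.55$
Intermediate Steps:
$\sqrt{C + 425913} = \sqrt{-161146 + 425913} = \sqrt{264767}$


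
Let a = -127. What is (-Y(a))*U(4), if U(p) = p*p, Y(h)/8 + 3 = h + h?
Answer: 32896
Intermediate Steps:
Y(h) = -24 + 16*h (Y(h) = -24 + 8*(h + h) = -24 + 8*(2*h) = -24 + 16*h)
U(p) = p²
(-Y(a))*U(4) = -(-24 + 16*(-127))*4² = -(-24 - 2032)*16 = -1*(-2056)*16 = 2056*16 = 32896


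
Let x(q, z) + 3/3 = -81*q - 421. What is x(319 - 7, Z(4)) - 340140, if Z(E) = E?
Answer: -365834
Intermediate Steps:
x(q, z) = -422 - 81*q (x(q, z) = -1 + (-81*q - 421) = -1 + (-421 - 81*q) = -422 - 81*q)
x(319 - 7, Z(4)) - 340140 = (-422 - 81*(319 - 7)) - 340140 = (-422 - 81*312) - 340140 = (-422 - 25272) - 340140 = -25694 - 340140 = -365834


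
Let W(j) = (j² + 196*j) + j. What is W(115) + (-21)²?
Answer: 36321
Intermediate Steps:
W(j) = j² + 197*j
W(115) + (-21)² = 115*(197 + 115) + (-21)² = 115*312 + 441 = 35880 + 441 = 36321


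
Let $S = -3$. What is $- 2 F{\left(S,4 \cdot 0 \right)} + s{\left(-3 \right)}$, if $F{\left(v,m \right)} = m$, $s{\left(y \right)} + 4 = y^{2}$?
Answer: $5$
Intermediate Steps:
$s{\left(y \right)} = -4 + y^{2}$
$- 2 F{\left(S,4 \cdot 0 \right)} + s{\left(-3 \right)} = - 2 \cdot 4 \cdot 0 - \left(4 - \left(-3\right)^{2}\right) = \left(-2\right) 0 + \left(-4 + 9\right) = 0 + 5 = 5$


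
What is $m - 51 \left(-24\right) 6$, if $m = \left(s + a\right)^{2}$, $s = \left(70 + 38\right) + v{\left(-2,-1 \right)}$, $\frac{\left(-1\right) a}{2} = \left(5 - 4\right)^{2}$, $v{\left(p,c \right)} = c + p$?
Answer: $17953$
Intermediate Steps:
$a = -2$ ($a = - 2 \left(5 - 4\right)^{2} = - 2 \cdot 1^{2} = \left(-2\right) 1 = -2$)
$s = 105$ ($s = \left(70 + 38\right) - 3 = 108 - 3 = 105$)
$m = 10609$ ($m = \left(105 - 2\right)^{2} = 103^{2} = 10609$)
$m - 51 \left(-24\right) 6 = 10609 - 51 \left(-24\right) 6 = 10609 - \left(-1224\right) 6 = 10609 - -7344 = 10609 + 7344 = 17953$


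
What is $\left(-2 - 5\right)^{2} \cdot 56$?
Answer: $2744$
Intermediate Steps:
$\left(-2 - 5\right)^{2} \cdot 56 = \left(-7\right)^{2} \cdot 56 = 49 \cdot 56 = 2744$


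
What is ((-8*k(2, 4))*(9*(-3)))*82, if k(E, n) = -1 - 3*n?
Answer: -230256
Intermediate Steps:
((-8*k(2, 4))*(9*(-3)))*82 = ((-8*(-1 - 3*4))*(9*(-3)))*82 = (-8*(-1 - 12)*(-27))*82 = (-8*(-13)*(-27))*82 = (104*(-27))*82 = -2808*82 = -230256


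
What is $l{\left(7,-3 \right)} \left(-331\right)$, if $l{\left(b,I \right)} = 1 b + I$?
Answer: $-1324$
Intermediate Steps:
$l{\left(b,I \right)} = I + b$ ($l{\left(b,I \right)} = b + I = I + b$)
$l{\left(7,-3 \right)} \left(-331\right) = \left(-3 + 7\right) \left(-331\right) = 4 \left(-331\right) = -1324$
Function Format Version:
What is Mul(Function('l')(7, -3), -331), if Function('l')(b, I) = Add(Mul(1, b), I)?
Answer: -1324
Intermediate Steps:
Function('l')(b, I) = Add(I, b) (Function('l')(b, I) = Add(b, I) = Add(I, b))
Mul(Function('l')(7, -3), -331) = Mul(Add(-3, 7), -331) = Mul(4, -331) = -1324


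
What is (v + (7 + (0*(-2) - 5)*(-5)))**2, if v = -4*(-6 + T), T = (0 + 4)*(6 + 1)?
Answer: 3136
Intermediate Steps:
T = 28 (T = 4*7 = 28)
v = -88 (v = -4*(-6 + 28) = -4*22 = -88)
(v + (7 + (0*(-2) - 5)*(-5)))**2 = (-88 + (7 + (0*(-2) - 5)*(-5)))**2 = (-88 + (7 + (0 - 5)*(-5)))**2 = (-88 + (7 - 5*(-5)))**2 = (-88 + (7 + 25))**2 = (-88 + 32)**2 = (-56)**2 = 3136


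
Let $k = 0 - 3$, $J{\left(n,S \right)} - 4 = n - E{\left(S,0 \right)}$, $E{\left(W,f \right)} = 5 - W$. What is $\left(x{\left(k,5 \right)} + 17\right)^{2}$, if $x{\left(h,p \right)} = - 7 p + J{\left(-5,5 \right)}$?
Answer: $361$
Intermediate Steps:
$J{\left(n,S \right)} = -1 + S + n$ ($J{\left(n,S \right)} = 4 - \left(5 - S - n\right) = 4 + \left(n + \left(-5 + S\right)\right) = 4 + \left(-5 + S + n\right) = -1 + S + n$)
$k = -3$
$x{\left(h,p \right)} = -1 - 7 p$ ($x{\left(h,p \right)} = - 7 p - 1 = -1 - 7 p$)
$\left(x{\left(k,5 \right)} + 17\right)^{2} = \left(\left(-1 - 35\right) + 17\right)^{2} = \left(-36 + 17\right)^{2} = \left(-19\right)^{2} = 361$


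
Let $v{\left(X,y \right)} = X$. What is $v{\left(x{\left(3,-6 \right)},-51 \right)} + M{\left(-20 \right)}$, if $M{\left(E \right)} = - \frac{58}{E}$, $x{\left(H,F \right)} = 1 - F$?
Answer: $\frac{99}{10} \approx 9.9$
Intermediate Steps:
$v{\left(x{\left(3,-6 \right)},-51 \right)} + M{\left(-20 \right)} = \left(1 - -6\right) - \frac{58}{-20} = \left(1 + 6\right) - - \frac{29}{10} = 7 + \frac{29}{10} = \frac{99}{10}$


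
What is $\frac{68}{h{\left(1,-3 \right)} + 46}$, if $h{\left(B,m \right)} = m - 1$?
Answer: $\frac{34}{21} \approx 1.619$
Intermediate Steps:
$h{\left(B,m \right)} = -1 + m$ ($h{\left(B,m \right)} = m - 1 = -1 + m$)
$\frac{68}{h{\left(1,-3 \right)} + 46} = \frac{68}{\left(-1 - 3\right) + 46} = \frac{68}{-4 + 46} = \frac{68}{42} = 68 \cdot \frac{1}{42} = \frac{34}{21}$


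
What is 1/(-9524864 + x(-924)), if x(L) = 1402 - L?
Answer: -1/9522538 ≈ -1.0501e-7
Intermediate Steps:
1/(-9524864 + x(-924)) = 1/(-9524864 + (1402 - 1*(-924))) = 1/(-9524864 + (1402 + 924)) = 1/(-9524864 + 2326) = 1/(-9522538) = -1/9522538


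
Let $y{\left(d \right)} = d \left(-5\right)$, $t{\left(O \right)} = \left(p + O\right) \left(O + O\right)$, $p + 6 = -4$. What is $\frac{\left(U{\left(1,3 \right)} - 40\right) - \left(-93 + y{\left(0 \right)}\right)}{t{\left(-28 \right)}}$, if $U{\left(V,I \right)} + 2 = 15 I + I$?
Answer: $\frac{99}{2128} \approx 0.046523$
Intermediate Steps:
$p = -10$ ($p = -6 - 4 = -10$)
$U{\left(V,I \right)} = -2 + 16 I$ ($U{\left(V,I \right)} = -2 + \left(15 I + I\right) = -2 + 16 I$)
$t{\left(O \right)} = 2 O \left(-10 + O\right)$ ($t{\left(O \right)} = \left(-10 + O\right) \left(O + O\right) = \left(-10 + O\right) 2 O = 2 O \left(-10 + O\right)$)
$y{\left(d \right)} = - 5 d$
$\frac{\left(U{\left(1,3 \right)} - 40\right) - \left(-93 + y{\left(0 \right)}\right)}{t{\left(-28 \right)}} = \frac{\left(\left(-2 + 16 \cdot 3\right) - 40\right) - \left(-93 - 0\right)}{2 \left(-28\right) \left(-10 - 28\right)} = \frac{\left(\left(-2 + 48\right) - 40\right) - \left(-93 + 0\right)}{2 \left(-28\right) \left(-38\right)} = \frac{\left(46 - 40\right) - -93}{2128} = \left(6 + 93\right) \frac{1}{2128} = 99 \cdot \frac{1}{2128} = \frac{99}{2128}$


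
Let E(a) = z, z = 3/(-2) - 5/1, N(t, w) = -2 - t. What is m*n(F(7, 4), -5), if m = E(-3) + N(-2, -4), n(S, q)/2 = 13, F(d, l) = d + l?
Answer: -169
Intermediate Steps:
z = -13/2 (z = 3*(-½) - 5*1 = -3/2 - 5 = -13/2 ≈ -6.5000)
n(S, q) = 26 (n(S, q) = 2*13 = 26)
E(a) = -13/2
m = -13/2 (m = -13/2 + (-2 - 1*(-2)) = -13/2 + (-2 + 2) = -13/2 + 0 = -13/2 ≈ -6.5000)
m*n(F(7, 4), -5) = -13/2*26 = -169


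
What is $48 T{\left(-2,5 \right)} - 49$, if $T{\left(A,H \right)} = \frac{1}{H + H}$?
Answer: $- \frac{221}{5} \approx -44.2$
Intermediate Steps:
$T{\left(A,H \right)} = \frac{1}{2 H}$
$48 T{\left(-2,5 \right)} - 49 = 48 \frac{1}{2 \cdot 5} - 49 = 48 \cdot \frac{1}{2} \cdot \frac{1}{5} - 49 = 48 \cdot \frac{1}{10} - 49 = \frac{24}{5} - 49 = - \frac{221}{5}$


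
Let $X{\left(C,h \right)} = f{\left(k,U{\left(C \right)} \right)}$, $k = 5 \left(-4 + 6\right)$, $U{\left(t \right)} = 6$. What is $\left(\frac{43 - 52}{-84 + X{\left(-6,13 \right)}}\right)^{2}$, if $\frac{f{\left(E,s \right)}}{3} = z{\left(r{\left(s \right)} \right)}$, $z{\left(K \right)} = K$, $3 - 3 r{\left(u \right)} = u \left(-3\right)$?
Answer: $\frac{1}{49} \approx 0.020408$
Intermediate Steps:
$r{\left(u \right)} = 1 + u$ ($r{\left(u \right)} = 1 - \frac{u \left(-3\right)}{3} = 1 - \frac{\left(-3\right) u}{3} = 1 + u$)
$k = 10$ ($k = 5 \cdot 2 = 10$)
$f{\left(E,s \right)} = 3 + 3 s$ ($f{\left(E,s \right)} = 3 \left(1 + s\right) = 3 + 3 s$)
$X{\left(C,h \right)} = 21$ ($X{\left(C,h \right)} = 3 + 3 \cdot 6 = 3 + 18 = 21$)
$\left(\frac{43 - 52}{-84 + X{\left(-6,13 \right)}}\right)^{2} = \left(\frac{43 - 52}{-84 + 21}\right)^{2} = \left(- \frac{9}{-63}\right)^{2} = \left(\left(-9\right) \left(- \frac{1}{63}\right)\right)^{2} = \left(\frac{1}{7}\right)^{2} = \frac{1}{49}$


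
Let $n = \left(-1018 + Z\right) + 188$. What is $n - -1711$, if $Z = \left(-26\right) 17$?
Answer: $439$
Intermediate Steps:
$Z = -442$
$n = -1272$ ($n = \left(-1018 - 442\right) + 188 = -1460 + 188 = -1272$)
$n - -1711 = -1272 - -1711 = -1272 + 1711 = 439$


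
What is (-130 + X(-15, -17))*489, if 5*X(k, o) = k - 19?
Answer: -334476/5 ≈ -66895.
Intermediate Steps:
X(k, o) = -19/5 + k/5 (X(k, o) = (k - 19)/5 = (-19 + k)/5 = -19/5 + k/5)
(-130 + X(-15, -17))*489 = (-130 + (-19/5 + (⅕)*(-15)))*489 = (-130 + (-19/5 - 3))*489 = (-130 - 34/5)*489 = -684/5*489 = -334476/5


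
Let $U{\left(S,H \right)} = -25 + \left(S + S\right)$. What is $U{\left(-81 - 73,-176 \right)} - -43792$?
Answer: $43459$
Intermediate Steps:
$U{\left(S,H \right)} = -25 + 2 S$
$U{\left(-81 - 73,-176 \right)} - -43792 = \left(-25 + 2 \left(-81 - 73\right)\right) - -43792 = \left(-25 + 2 \left(-154\right)\right) + 43792 = \left(-25 - 308\right) + 43792 = -333 + 43792 = 43459$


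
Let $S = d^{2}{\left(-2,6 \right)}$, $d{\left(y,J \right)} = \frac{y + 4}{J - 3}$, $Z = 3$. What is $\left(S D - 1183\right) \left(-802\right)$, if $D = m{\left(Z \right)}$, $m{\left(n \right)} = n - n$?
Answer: $948766$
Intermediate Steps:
$m{\left(n \right)} = 0$
$D = 0$
$d{\left(y,J \right)} = \frac{4 + y}{-3 + J}$
$S = \frac{4}{9}$ ($S = \left(\frac{4 - 2}{-3 + 6}\right)^{2} = \left(\frac{1}{3} \cdot 2\right)^{2} = \left(\frac{2}{3}\right)^{2} = \frac{4}{9} \approx 0.44444$)
$\left(S D - 1183\right) \left(-802\right) = \left(\frac{4}{9} \cdot 0 - 1183\right) \left(-802\right) = \left(0 - 1183\right) \left(-802\right) = \left(-1183\right) \left(-802\right) = 948766$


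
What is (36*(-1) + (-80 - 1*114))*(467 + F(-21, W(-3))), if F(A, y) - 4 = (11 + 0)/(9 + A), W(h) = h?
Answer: -648715/6 ≈ -1.0812e+5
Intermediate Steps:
F(A, y) = 4 + 11/(9 + A) (F(A, y) = 4 + (11 + 0)/(9 + A) = 4 + 11/(9 + A))
(36*(-1) + (-80 - 1*114))*(467 + F(-21, W(-3))) = (36*(-1) + (-80 - 1*114))*(467 + (47 + 4*(-21))/(9 - 21)) = (-36 + (-80 - 114))*(467 + (47 - 84)/(-12)) = (-36 - 194)*(467 - 1/12*(-37)) = -230*(467 + 37/12) = -230*5641/12 = -648715/6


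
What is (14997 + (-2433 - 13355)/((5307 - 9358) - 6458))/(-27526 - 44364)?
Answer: -157619261/755492010 ≈ -0.20863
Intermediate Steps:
(14997 + (-2433 - 13355)/((5307 - 9358) - 6458))/(-27526 - 44364) = (14997 - 15788/(-4051 - 6458))/(-71890) = (14997 - 15788/(-10509))*(-1/71890) = (14997 - 15788*(-1/10509))*(-1/71890) = (14997 + 15788/10509)*(-1/71890) = (157619261/10509)*(-1/71890) = -157619261/755492010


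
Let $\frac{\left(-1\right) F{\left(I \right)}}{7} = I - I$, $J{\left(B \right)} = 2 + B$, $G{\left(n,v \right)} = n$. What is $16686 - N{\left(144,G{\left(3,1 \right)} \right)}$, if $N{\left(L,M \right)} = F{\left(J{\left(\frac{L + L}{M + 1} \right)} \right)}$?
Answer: $16686$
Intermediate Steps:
$F{\left(I \right)} = 0$ ($F{\left(I \right)} = - 7 \left(I - I\right) = \left(-7\right) 0 = 0$)
$N{\left(L,M \right)} = 0$
$16686 - N{\left(144,G{\left(3,1 \right)} \right)} = 16686 - 0 = 16686 + 0 = 16686$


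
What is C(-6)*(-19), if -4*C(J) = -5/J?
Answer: 95/24 ≈ 3.9583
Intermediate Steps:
C(J) = 5/(4*J) (C(J) = -(-5)/(4*J) = 5/(4*J))
C(-6)*(-19) = ((5/4)/(-6))*(-19) = ((5/4)*(-⅙))*(-19) = -5/24*(-19) = 95/24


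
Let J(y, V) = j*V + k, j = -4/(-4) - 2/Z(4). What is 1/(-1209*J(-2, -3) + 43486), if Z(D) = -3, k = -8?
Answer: 1/59203 ≈ 1.6891e-5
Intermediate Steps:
j = 5/3 (j = -4/(-4) - 2/(-3) = -4*(-¼) - 2*(-⅓) = 1 + ⅔ = 5/3 ≈ 1.6667)
J(y, V) = -8 + 5*V/3 (J(y, V) = 5*V/3 - 8 = -8 + 5*V/3)
1/(-1209*J(-2, -3) + 43486) = 1/(-1209*(-8 + (5/3)*(-3)) + 43486) = 1/(-1209*(-8 - 5) + 43486) = 1/(-1209*(-13) + 43486) = 1/(15717 + 43486) = 1/59203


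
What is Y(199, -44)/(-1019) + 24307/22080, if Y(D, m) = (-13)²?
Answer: 21037313/22499520 ≈ 0.93501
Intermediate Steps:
Y(D, m) = 169
Y(199, -44)/(-1019) + 24307/22080 = 169/(-1019) + 24307/22080 = 169*(-1/1019) + 24307*(1/22080) = -169/1019 + 24307/22080 = 21037313/22499520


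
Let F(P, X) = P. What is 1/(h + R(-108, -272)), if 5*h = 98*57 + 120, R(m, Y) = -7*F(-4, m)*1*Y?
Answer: -5/32374 ≈ -0.00015444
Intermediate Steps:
R(m, Y) = 28*Y (R(m, Y) = -7*(-4*1)*Y = -(-28)*Y = 28*Y)
h = 5706/5 (h = (98*57 + 120)/5 = (5586 + 120)/5 = (⅕)*5706 = 5706/5 ≈ 1141.2)
1/(h + R(-108, -272)) = 1/(5706/5 + 28*(-272)) = 1/(5706/5 - 7616) = 1/(-32374/5) = -5/32374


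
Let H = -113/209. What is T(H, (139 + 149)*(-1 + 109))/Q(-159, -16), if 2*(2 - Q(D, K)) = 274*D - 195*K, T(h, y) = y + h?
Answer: 6500623/4227025 ≈ 1.5379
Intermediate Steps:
H = -113/209 (H = -113*1/209 = -113/209 ≈ -0.54067)
T(h, y) = h + y
Q(D, K) = 2 - 137*D + 195*K/2 (Q(D, K) = 2 - (274*D - 195*K)/2 = 2 - (-195*K + 274*D)/2 = 2 + (-137*D + 195*K/2) = 2 - 137*D + 195*K/2)
T(H, (139 + 149)*(-1 + 109))/Q(-159, -16) = (-113/209 + (139 + 149)*(-1 + 109))/(2 - 137*(-159) + (195/2)*(-16)) = (-113/209 + 288*108)/(2 + 21783 - 1560) = (-113/209 + 31104)/20225 = (6500623/209)*(1/20225) = 6500623/4227025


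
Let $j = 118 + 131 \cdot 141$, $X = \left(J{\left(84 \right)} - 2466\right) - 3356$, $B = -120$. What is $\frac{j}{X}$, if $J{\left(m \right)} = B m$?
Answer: $- \frac{18589}{15902} \approx -1.169$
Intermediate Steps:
$J{\left(m \right)} = - 120 m$
$X = -15902$ ($X = \left(\left(-120\right) 84 - 2466\right) - 3356 = \left(-10080 - 2466\right) - 3356 = -12546 - 3356 = -15902$)
$j = 18589$ ($j = 118 + 18471 = 18589$)
$\frac{j}{X} = \frac{18589}{-15902} = 18589 \left(- \frac{1}{15902}\right) = - \frac{18589}{15902}$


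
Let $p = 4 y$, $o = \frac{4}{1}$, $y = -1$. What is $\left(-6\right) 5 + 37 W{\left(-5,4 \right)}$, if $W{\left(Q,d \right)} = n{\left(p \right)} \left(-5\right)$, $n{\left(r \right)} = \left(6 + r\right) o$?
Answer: $-1510$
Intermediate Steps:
$o = 4$ ($o = 4 \cdot 1 = 4$)
$p = -4$ ($p = 4 \left(-1\right) = -4$)
$n{\left(r \right)} = 24 + 4 r$ ($n{\left(r \right)} = \left(6 + r\right) 4 = 24 + 4 r$)
$W{\left(Q,d \right)} = -40$ ($W{\left(Q,d \right)} = \left(24 + 4 \left(-4\right)\right) \left(-5\right) = \left(24 - 16\right) \left(-5\right) = 8 \left(-5\right) = -40$)
$\left(-6\right) 5 + 37 W{\left(-5,4 \right)} = \left(-6\right) 5 + 37 \left(-40\right) = -30 - 1480 = -1510$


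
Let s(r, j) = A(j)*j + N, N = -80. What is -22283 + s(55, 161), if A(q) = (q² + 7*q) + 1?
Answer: 4332526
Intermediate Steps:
A(q) = 1 + q² + 7*q
s(r, j) = -80 + j*(1 + j² + 7*j) (s(r, j) = (1 + j² + 7*j)*j - 80 = j*(1 + j² + 7*j) - 80 = -80 + j*(1 + j² + 7*j))
-22283 + s(55, 161) = -22283 + (-80 + 161*(1 + 161² + 7*161)) = -22283 + (-80 + 161*(1 + 25921 + 1127)) = -22283 + (-80 + 161*27049) = -22283 + (-80 + 4354889) = -22283 + 4354809 = 4332526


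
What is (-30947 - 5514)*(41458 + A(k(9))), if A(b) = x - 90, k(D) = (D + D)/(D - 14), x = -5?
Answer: -1508136343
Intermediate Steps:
k(D) = 2*D/(-14 + D) (k(D) = (2*D)/(-14 + D) = 2*D/(-14 + D))
A(b) = -95 (A(b) = -5 - 90 = -95)
(-30947 - 5514)*(41458 + A(k(9))) = (-30947 - 5514)*(41458 - 95) = -36461*41363 = -1508136343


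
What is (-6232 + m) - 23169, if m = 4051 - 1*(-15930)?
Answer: -9420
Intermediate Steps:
m = 19981 (m = 4051 + 15930 = 19981)
(-6232 + m) - 23169 = (-6232 + 19981) - 23169 = 13749 - 23169 = -9420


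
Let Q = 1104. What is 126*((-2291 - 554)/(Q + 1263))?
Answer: -39830/263 ≈ -151.44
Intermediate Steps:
126*((-2291 - 554)/(Q + 1263)) = 126*((-2291 - 554)/(1104 + 1263)) = 126*(-2845/2367) = -39830/263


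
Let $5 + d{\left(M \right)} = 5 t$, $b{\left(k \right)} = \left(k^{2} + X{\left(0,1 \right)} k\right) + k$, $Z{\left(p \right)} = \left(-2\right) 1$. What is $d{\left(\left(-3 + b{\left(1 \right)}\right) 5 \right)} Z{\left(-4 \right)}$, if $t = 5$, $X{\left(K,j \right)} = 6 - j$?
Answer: $-40$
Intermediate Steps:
$Z{\left(p \right)} = -2$
$b{\left(k \right)} = k^{2} + 6 k$ ($b{\left(k \right)} = \left(k^{2} + \left(6 - 1\right) k\right) + k = \left(k^{2} + 5 k\right) + k = k^{2} + 6 k$)
$d{\left(M \right)} = 20$ ($d{\left(M \right)} = -5 + 5 \cdot 5 = -5 + 25 = 20$)
$d{\left(\left(-3 + b{\left(1 \right)}\right) 5 \right)} Z{\left(-4 \right)} = 20 \left(-2\right) = -40$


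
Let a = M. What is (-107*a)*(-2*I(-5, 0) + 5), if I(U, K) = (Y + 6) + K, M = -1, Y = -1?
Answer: -535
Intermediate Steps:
I(U, K) = 5 + K (I(U, K) = (-1 + 6) + K = 5 + K)
a = -1
(-107*a)*(-2*I(-5, 0) + 5) = (-107*(-1))*(-2*(5 + 0) + 5) = 107*(-2*5 + 5) = 107*(-10 + 5) = 107*(-5) = -535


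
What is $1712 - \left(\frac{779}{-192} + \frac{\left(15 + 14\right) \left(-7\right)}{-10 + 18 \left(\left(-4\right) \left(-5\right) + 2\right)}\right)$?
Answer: $\frac{63609707}{37056} \approx 1716.6$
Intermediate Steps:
$1712 - \left(\frac{779}{-192} + \frac{\left(15 + 14\right) \left(-7\right)}{-10 + 18 \left(\left(-4\right) \left(-5\right) + 2\right)}\right) = 1712 - \left(779 \left(- \frac{1}{192}\right) + \frac{29 \left(-7\right)}{-10 + 18 \left(20 + 2\right)}\right) = 1712 - \left(- \frac{779}{192} - \frac{203}{-10 + 18 \cdot 22}\right) = 1712 - \left(- \frac{779}{192} - \frac{203}{-10 + 396}\right) = 1712 - \left(- \frac{779}{192} - \frac{203}{386}\right) = 1712 - - \frac{169835}{37056} = 1712 + \frac{169835}{37056} = \frac{63609707}{37056}$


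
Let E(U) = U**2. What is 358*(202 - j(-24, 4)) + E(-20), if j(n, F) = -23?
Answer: 80950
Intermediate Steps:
358*(202 - j(-24, 4)) + E(-20) = 358*(202 - 1*(-23)) + (-20)**2 = 358*(202 + 23) + 400 = 358*225 + 400 = 80550 + 400 = 80950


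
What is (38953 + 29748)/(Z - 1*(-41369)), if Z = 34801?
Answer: 68701/76170 ≈ 0.90194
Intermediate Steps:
(38953 + 29748)/(Z - 1*(-41369)) = (38953 + 29748)/(34801 - 1*(-41369)) = 68701/(34801 + 41369) = 68701/76170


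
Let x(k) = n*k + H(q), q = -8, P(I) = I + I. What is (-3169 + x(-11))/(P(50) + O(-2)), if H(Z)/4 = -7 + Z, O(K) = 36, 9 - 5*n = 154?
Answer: -1455/68 ≈ -21.397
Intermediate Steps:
n = -29 (n = 9/5 - ⅕*154 = 9/5 - 154/5 = -29)
P(I) = 2*I
H(Z) = -28 + 4*Z (H(Z) = 4*(-7 + Z) = -28 + 4*Z)
x(k) = -60 - 29*k (x(k) = -29*k + (-28 + 4*(-8)) = -29*k + (-28 - 32) = -29*k - 60 = -60 - 29*k)
(-3169 + x(-11))/(P(50) + O(-2)) = (-3169 + (-60 - 29*(-11)))/(2*50 + 36) = (-3169 + (-60 + 319))/(100 + 36) = (-3169 + 259)/136 = -2910*1/136 = -1455/68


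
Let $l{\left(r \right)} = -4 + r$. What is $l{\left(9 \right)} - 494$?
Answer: $-489$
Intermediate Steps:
$l{\left(9 \right)} - 494 = \left(-4 + 9\right) - 494 = 5 - 494 = -489$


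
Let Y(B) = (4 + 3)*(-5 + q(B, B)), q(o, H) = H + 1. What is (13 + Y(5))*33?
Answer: 660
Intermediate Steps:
q(o, H) = 1 + H
Y(B) = -28 + 7*B (Y(B) = (4 + 3)*(-5 + (1 + B)) = 7*(-4 + B) = -28 + 7*B)
(13 + Y(5))*33 = (13 + (-28 + 7*5))*33 = (13 + (-28 + 35))*33 = (13 + 7)*33 = 20*33 = 660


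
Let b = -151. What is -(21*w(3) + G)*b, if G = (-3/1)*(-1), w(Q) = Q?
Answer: 9966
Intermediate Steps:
G = 3 (G = (1*(-3))*(-1) = -3*(-1) = 3)
-(21*w(3) + G)*b = -(21*3 + 3)*(-151) = -(63 + 3)*(-151) = -66*(-151) = -1*(-9966) = 9966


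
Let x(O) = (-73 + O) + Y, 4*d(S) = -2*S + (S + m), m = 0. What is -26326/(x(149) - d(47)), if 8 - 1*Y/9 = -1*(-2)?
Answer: -105304/567 ≈ -185.72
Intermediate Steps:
Y = 54 (Y = 72 - (-9)*(-2) = 72 - 9*2 = 72 - 18 = 54)
d(S) = -S/4 (d(S) = (-2*S + (S + 0))/4 = (-2*S + S)/4 = (-S)/4 = -S/4)
x(O) = -19 + O (x(O) = (-73 + O) + 54 = -19 + O)
-26326/(x(149) - d(47)) = -26326/((-19 + 149) - (-1)*47/4) = -26326/(130 - 1*(-47/4)) = -26326/(130 + 47/4) = -26326/567/4 = -26326*4/567 = -105304/567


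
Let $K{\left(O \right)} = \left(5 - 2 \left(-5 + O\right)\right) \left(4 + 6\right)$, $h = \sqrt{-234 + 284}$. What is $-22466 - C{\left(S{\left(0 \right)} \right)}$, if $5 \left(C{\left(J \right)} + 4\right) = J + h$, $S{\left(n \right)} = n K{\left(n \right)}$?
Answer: $-22462 - \sqrt{2} \approx -22463.0$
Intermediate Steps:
$h = 5 \sqrt{2}$ ($h = \sqrt{50} = 5 \sqrt{2} \approx 7.0711$)
$K{\left(O \right)} = 150 - 20 O$ ($K{\left(O \right)} = \left(5 - \left(-10 + 2 O\right)\right) 10 = \left(15 - 2 O\right) 10 = 150 - 20 O$)
$S{\left(n \right)} = n \left(150 - 20 n\right)$
$C{\left(J \right)} = -4 + \sqrt{2} + \frac{J}{5}$ ($C{\left(J \right)} = -4 + \frac{J + 5 \sqrt{2}}{5} = -4 + \left(\sqrt{2} + \frac{J}{5}\right) = -4 + \sqrt{2} + \frac{J}{5}$)
$-22466 - C{\left(S{\left(0 \right)} \right)} = -22466 - \left(-4 + \sqrt{2} + \frac{10 \cdot 0 \left(15 - 0\right)}{5}\right) = -22466 - \left(-4 + \sqrt{2} + \frac{10 \cdot 0 \left(15 + 0\right)}{5}\right) = -22466 - \left(-4 + \sqrt{2} + \frac{10 \cdot 0 \cdot 15}{5}\right) = -22466 - \left(-4 + \sqrt{2} + \frac{1}{5} \cdot 0\right) = -22466 - \left(-4 + \sqrt{2} + 0\right) = -22466 - \left(-4 + \sqrt{2}\right) = -22466 + \left(4 - \sqrt{2}\right) = -22462 - \sqrt{2}$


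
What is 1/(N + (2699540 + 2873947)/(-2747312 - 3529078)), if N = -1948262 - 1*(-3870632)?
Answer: 2092130/4021846090271 ≈ 5.2019e-7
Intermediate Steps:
N = 1922370 (N = -1948262 + 3870632 = 1922370)
1/(N + (2699540 + 2873947)/(-2747312 - 3529078)) = 1/(1922370 + (2699540 + 2873947)/(-2747312 - 3529078)) = 1/(1922370 + 5573487/(-6276390)) = 1/(1922370 + 5573487*(-1/6276390)) = 1/(1922370 - 1857829/2092130) = 1/(4021846090271/2092130) = 2092130/4021846090271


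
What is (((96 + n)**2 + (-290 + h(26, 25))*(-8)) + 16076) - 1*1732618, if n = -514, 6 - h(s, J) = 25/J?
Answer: -1539538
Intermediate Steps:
h(s, J) = 6 - 25/J
(((96 + n)**2 + (-290 + h(26, 25))*(-8)) + 16076) - 1*1732618 = (((96 - 514)**2 + (-290 + (6 - 25/25))*(-8)) + 16076) - 1*1732618 = (((-418)**2 + (-290 + (6 - 25*1/25))*(-8)) + 16076) - 1732618 = ((174724 + (-290 + (6 - 1))*(-8)) + 16076) - 1732618 = ((174724 + (-290 + 5)*(-8)) + 16076) - 1732618 = ((174724 - 285*(-8)) + 16076) - 1732618 = ((174724 + 2280) + 16076) - 1732618 = (177004 + 16076) - 1732618 = 193080 - 1732618 = -1539538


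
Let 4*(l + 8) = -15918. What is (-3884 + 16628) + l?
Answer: 17513/2 ≈ 8756.5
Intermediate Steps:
l = -7975/2 (l = -8 + (1/4)*(-15918) = -8 - 7959/2 = -7975/2 ≈ -3987.5)
(-3884 + 16628) + l = (-3884 + 16628) - 7975/2 = 12744 - 7975/2 = 17513/2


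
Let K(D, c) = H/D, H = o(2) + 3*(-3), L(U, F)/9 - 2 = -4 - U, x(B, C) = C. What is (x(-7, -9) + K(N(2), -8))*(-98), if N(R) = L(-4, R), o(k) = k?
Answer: 8281/9 ≈ 920.11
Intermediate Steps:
L(U, F) = -18 - 9*U (L(U, F) = 18 + 9*(-4 - U) = 18 + (-36 - 9*U) = -18 - 9*U)
N(R) = 18 (N(R) = -18 - 9*(-4) = -18 + 36 = 18)
H = -7 (H = 2 + 3*(-3) = 2 - 9 = -7)
K(D, c) = -7/D
(x(-7, -9) + K(N(2), -8))*(-98) = (-9 - 7/18)*(-98) = -169/18*(-98) = 8281/9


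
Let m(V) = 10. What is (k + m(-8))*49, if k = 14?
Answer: 1176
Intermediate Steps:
(k + m(-8))*49 = (14 + 10)*49 = 24*49 = 1176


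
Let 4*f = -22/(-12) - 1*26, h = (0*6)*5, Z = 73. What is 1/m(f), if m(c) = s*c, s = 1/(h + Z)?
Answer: -1752/145 ≈ -12.083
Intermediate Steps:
h = 0 (h = 0*5 = 0)
s = 1/73 (s = 1/(0 + 73) = 1/73 ≈ 0.013699)
f = -145/24 (f = (-22/(-12) - 1*26)/4 = (-22*(-1/12) - 26)/4 = (11/6 - 26)/4 = (1/4)*(-145/6) = -145/24 ≈ -6.0417)
m(c) = c/73
1/m(f) = 1/((1/73)*(-145/24)) = 1/(-145/1752) = -1752/145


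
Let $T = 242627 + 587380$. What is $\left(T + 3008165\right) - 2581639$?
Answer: $1256533$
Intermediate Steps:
$T = 830007$
$\left(T + 3008165\right) - 2581639 = \left(830007 + 3008165\right) - 2581639 = 3838172 - 2581639 = 1256533$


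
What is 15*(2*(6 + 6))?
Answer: 360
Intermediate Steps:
15*(2*(6 + 6)) = 15*(2*12) = 15*24 = 360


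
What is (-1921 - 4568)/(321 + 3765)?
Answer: -721/454 ≈ -1.5881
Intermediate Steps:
(-1921 - 4568)/(321 + 3765) = -6489/4086 = -6489*1/4086 = -721/454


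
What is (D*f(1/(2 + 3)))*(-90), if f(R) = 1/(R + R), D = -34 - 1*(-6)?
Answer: 6300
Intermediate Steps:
D = -28 (D = -34 + 6 = -28)
f(R) = 1/(2*R)
(D*f(1/(2 + 3)))*(-90) = -14/(1/(2 + 3))*(-90) = -14/(1/5)*(-90) = -14/⅕*(-90) = -14*5*(-90) = -28*5/2*(-90) = -70*(-90) = 6300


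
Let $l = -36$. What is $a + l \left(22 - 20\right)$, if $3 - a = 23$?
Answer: $-92$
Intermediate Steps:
$a = -20$ ($a = 3 - 23 = -20$)
$a + l \left(22 - 20\right) = -20 - 36 \left(22 - 20\right) = -20 - 72 = -92$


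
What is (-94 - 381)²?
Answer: 225625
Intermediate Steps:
(-94 - 381)² = (-475)² = 225625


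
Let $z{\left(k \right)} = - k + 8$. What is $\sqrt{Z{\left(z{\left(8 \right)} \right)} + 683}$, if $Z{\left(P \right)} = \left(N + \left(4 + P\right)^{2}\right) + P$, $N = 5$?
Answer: $8 \sqrt{11} \approx 26.533$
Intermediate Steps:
$z{\left(k \right)} = 8 - k$
$Z{\left(P \right)} = 5 + P + \left(4 + P\right)^{2}$ ($Z{\left(P \right)} = \left(5 + \left(4 + P\right)^{2}\right) + P = 5 + P + \left(4 + P\right)^{2}$)
$\sqrt{Z{\left(z{\left(8 \right)} \right)} + 683} = \sqrt{\left(5 + \left(8 - 8\right) + \left(4 + \left(8 - 8\right)\right)^{2}\right) + 683} = \sqrt{\left(5 + 0 + \left(4 + 0\right)^{2}\right) + 683} = \sqrt{\left(5 + 0 + 4^{2}\right) + 683} = \sqrt{\left(5 + 0 + 16\right) + 683} = \sqrt{21 + 683} = \sqrt{704} = 8 \sqrt{11}$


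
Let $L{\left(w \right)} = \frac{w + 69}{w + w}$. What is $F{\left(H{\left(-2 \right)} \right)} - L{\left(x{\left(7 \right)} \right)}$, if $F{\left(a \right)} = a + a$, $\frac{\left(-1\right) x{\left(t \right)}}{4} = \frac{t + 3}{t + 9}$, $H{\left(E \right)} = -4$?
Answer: $\frac{53}{10} \approx 5.3$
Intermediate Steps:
$x{\left(t \right)} = - \frac{4 \left(3 + t\right)}{9 + t}$ ($x{\left(t \right)} = - 4 \frac{t + 3}{t + 9} = - 4 \frac{3 + t}{9 + t} = - \frac{4 \left(3 + t\right)}{9 + t}$)
$L{\left(w \right)} = \frac{69 + w}{2 w}$
$F{\left(a \right)} = 2 a$
$F{\left(H{\left(-2 \right)} \right)} - L{\left(x{\left(7 \right)} \right)} = 2 \left(-4\right) - \frac{69 + \frac{4 \left(-3 - 7\right)}{9 + 7}}{2 \frac{4 \left(-3 - 7\right)}{9 + 7}} = -8 - \frac{69 + \frac{4 \left(-3 - 7\right)}{16}}{2 \frac{4 \left(-3 - 7\right)}{16}} = -8 - \frac{69 + 4 \cdot \frac{1}{16} \left(-10\right)}{2 \cdot 4 \cdot \frac{1}{16} \left(-10\right)} = -8 - \frac{69 - \frac{5}{2}}{2 \left(- \frac{5}{2}\right)} = -8 - \frac{1}{2} \left(- \frac{2}{5}\right) \frac{133}{2} = -8 - - \frac{133}{10} = -8 + \frac{133}{10} = \frac{53}{10}$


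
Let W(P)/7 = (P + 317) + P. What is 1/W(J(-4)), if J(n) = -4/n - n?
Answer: 1/2289 ≈ 0.00043687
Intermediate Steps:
J(n) = -n - 4/n
W(P) = 2219 + 14*P (W(P) = 7*((P + 317) + P) = 7*((317 + P) + P) = 7*(317 + 2*P) = 2219 + 14*P)
1/W(J(-4)) = 1/(2219 + 14*(-1*(-4) - 4/(-4))) = 1/(2219 + 14*(4 - 4*(-¼))) = 1/(2219 + 14*(4 + 1)) = 1/(2219 + 14*5) = 1/(2219 + 70) = 1/2289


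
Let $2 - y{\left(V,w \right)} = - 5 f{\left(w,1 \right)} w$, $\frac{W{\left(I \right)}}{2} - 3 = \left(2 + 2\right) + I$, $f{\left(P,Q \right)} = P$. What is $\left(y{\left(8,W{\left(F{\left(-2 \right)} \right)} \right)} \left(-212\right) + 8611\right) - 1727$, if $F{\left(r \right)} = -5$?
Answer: $-10500$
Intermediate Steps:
$W{\left(I \right)} = 14 + 2 I$ ($W{\left(I \right)} = 6 + 2 \left(\left(2 + 2\right) + I\right) = 6 + 2 \left(4 + I\right) = 6 + \left(8 + 2 I\right) = 14 + 2 I$)
$y{\left(V,w \right)} = 2 + 5 w^{2}$ ($y{\left(V,w \right)} = 2 - - 5 w w = 2 - - 5 w^{2} = 2 + 5 w^{2}$)
$\left(y{\left(8,W{\left(F{\left(-2 \right)} \right)} \right)} \left(-212\right) + 8611\right) - 1727 = \left(\left(2 + 5 \left(14 + 2 \left(-5\right)\right)^{2}\right) \left(-212\right) + 8611\right) - 1727 = \left(\left(2 + 5 \left(14 - 10\right)^{2}\right) \left(-212\right) + 8611\right) - 1727 = \left(\left(2 + 5 \cdot 4^{2}\right) \left(-212\right) + 8611\right) - 1727 = \left(\left(2 + 5 \cdot 16\right) \left(-212\right) + 8611\right) - 1727 = \left(\left(2 + 80\right) \left(-212\right) + 8611\right) - 1727 = \left(82 \left(-212\right) + 8611\right) - 1727 = \left(-17384 + 8611\right) - 1727 = -8773 - 1727 = -10500$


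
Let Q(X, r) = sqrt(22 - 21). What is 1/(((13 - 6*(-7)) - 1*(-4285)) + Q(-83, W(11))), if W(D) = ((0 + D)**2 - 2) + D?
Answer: 1/4341 ≈ 0.00023036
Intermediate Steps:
W(D) = -2 + D + D**2 (W(D) = (D**2 - 2) + D = (-2 + D**2) + D = -2 + D + D**2)
Q(X, r) = 1 (Q(X, r) = sqrt(1) = 1)
1/(((13 - 6*(-7)) - 1*(-4285)) + Q(-83, W(11))) = 1/(((13 - 6*(-7)) - 1*(-4285)) + 1) = 1/(((13 + 42) + 4285) + 1) = 1/((55 + 4285) + 1) = 1/(4340 + 1) = 1/4341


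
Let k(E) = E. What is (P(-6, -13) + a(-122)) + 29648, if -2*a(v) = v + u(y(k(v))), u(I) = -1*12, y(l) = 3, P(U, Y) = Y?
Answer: 29702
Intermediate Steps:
u(I) = -12
a(v) = 6 - v/2 (a(v) = -(v - 12)/2 = -(-12 + v)/2 = 6 - v/2)
(P(-6, -13) + a(-122)) + 29648 = (-13 + (6 - ½*(-122))) + 29648 = (-13 + (6 + 61)) + 29648 = (-13 + 67) + 29648 = 54 + 29648 = 29702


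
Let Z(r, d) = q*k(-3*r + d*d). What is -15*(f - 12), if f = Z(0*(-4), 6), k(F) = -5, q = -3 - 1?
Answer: -120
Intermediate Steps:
q = -4
Z(r, d) = 20 (Z(r, d) = -4*(-5) = 20)
f = 20
-15*(f - 12) = -15*(20 - 12) = -15*8 = -120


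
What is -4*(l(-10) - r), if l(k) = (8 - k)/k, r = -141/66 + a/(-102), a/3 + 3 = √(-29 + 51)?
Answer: -928/935 - 2*√22/17 ≈ -1.5443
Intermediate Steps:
a = -9 + 3*√22 (a = -9 + 3*√(-29 + 51) = -9 + 3*√22 ≈ 5.0712)
r = -383/187 - √22/34 (r = -141/66 + (-9 + 3*√22)/(-102) = -141*1/66 + (-9 + 3*√22)*(-1/102) = -47/22 + (3/34 - √22/34) = -383/187 - √22/34 ≈ -2.1861)
l(k) = (8 - k)/k
-4*(l(-10) - r) = -4*((8 - 1*(-10))/(-10) - (-383/187 - √22/34)) = -4*(-(8 + 10)/10 + (383/187 + √22/34)) = -4*(-⅒*18 + (383/187 + √22/34)) = -4*(-9/5 + (383/187 + √22/34)) = -4*(232/935 + √22/34) = -928/935 - 2*√22/17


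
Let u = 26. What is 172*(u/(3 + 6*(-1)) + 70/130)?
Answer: -54524/39 ≈ -1398.1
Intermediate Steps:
172*(u/(3 + 6*(-1)) + 70/130) = 172*(26/(3 + 6*(-1)) + 70/130) = 172*(26/(3 - 6) + 70*(1/130)) = 172*(26/(-3) + 7/13) = 172*(26*(-⅓) + 7/13) = 172*(-26/3 + 7/13) = 172*(-317/39) = -54524/39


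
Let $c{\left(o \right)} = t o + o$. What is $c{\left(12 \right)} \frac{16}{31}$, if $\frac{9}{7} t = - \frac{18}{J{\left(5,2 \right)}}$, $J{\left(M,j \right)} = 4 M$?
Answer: $\frac{288}{155} \approx 1.8581$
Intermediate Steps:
$t = - \frac{7}{10}$ ($t = \frac{7 \left(- \frac{18}{4 \cdot 5}\right)}{9} = \frac{7 \left(- \frac{18}{20}\right)}{9} = \frac{7 \left(\left(-18\right) \frac{1}{20}\right)}{9} = \frac{7}{9} \left(- \frac{9}{10}\right) = - \frac{7}{10} \approx -0.7$)
$c{\left(o \right)} = \frac{3 o}{10}$ ($c{\left(o \right)} = - \frac{7 o}{10} + o = \frac{3 o}{10}$)
$c{\left(12 \right)} \frac{16}{31} = \frac{3}{10} \cdot 12 \cdot \frac{16}{31} = \frac{18 \cdot 16 \cdot \frac{1}{31}}{5} = \frac{18}{5} \cdot \frac{16}{31} = \frac{288}{155}$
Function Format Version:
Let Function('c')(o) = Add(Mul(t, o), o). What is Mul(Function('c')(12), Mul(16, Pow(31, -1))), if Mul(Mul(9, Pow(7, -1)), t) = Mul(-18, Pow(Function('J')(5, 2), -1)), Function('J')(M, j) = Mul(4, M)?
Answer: Rational(288, 155) ≈ 1.8581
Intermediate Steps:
t = Rational(-7, 10) (t = Mul(Rational(7, 9), Mul(-18, Pow(Mul(4, 5), -1))) = Mul(Rational(7, 9), Mul(-18, Pow(20, -1))) = Mul(Rational(7, 9), Mul(-18, Rational(1, 20))) = Mul(Rational(7, 9), Rational(-9, 10)) = Rational(-7, 10) ≈ -0.70000)
Function('c')(o) = Mul(Rational(3, 10), o) (Function('c')(o) = Add(Mul(Rational(-7, 10), o), o) = Mul(Rational(3, 10), o))
Mul(Function('c')(12), Mul(16, Pow(31, -1))) = Mul(Mul(Rational(3, 10), 12), Mul(16, Pow(31, -1))) = Mul(Rational(18, 5), Mul(16, Rational(1, 31))) = Mul(Rational(18, 5), Rational(16, 31)) = Rational(288, 155)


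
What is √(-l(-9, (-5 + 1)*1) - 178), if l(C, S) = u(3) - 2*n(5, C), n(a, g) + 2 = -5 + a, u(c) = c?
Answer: I*√185 ≈ 13.601*I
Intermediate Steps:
n(a, g) = -7 + a (n(a, g) = -2 + (-5 + a) = -7 + a)
l(C, S) = 7 (l(C, S) = 3 - 2*(-7 + 5) = 3 - 2*(-2) = 3 + 4 = 7)
√(-l(-9, (-5 + 1)*1) - 178) = √(-1*7 - 178) = √(-7 - 178) = √(-185) = I*√185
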